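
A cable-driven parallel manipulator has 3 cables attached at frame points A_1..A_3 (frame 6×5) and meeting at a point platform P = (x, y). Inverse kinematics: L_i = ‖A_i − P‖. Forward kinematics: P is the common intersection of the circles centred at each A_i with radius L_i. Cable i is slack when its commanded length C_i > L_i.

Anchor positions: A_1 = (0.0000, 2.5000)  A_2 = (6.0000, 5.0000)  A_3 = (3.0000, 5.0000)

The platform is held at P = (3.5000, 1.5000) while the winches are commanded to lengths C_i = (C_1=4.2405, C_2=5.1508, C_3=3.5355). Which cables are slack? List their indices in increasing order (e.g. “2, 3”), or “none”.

i=1: geometric 3.6401 vs commanded 4.2405 ⇒ slack
i=2: geometric 4.3012 vs commanded 5.1508 ⇒ slack
i=3: geometric 3.5355 vs commanded 3.5355 ⇒ taut

1, 2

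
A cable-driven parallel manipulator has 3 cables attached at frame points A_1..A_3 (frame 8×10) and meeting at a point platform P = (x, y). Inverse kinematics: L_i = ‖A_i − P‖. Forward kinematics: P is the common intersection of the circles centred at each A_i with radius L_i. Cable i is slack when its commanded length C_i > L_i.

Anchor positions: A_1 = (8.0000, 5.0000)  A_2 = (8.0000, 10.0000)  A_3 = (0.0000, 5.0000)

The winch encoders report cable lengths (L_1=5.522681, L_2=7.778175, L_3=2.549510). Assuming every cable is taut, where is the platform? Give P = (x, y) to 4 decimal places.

each cable: (A_i−P)·(A_i−P) = L_i²; let c_i = ‖A_i‖²−L_i²
c_1 = 64.0000+25.0000−30.5000 = 58.5000
row 1: 0.0000x − 10.0000y = -45.0000  (c_2=103.5000)
row 2: 16.0000x + 0.0000y = 40.0000  (c_3=18.5000)
Cramer on rows 1–2 → x = 2.5000, y = 4.5000

(2.5000, 4.5000)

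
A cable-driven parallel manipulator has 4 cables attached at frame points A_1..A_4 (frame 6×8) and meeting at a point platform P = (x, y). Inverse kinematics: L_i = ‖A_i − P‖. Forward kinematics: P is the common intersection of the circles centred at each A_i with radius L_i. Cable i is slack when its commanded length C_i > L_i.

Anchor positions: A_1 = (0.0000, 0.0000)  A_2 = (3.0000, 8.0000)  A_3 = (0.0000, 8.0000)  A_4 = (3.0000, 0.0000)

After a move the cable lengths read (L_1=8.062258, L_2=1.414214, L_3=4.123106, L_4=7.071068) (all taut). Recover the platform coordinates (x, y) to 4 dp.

circle eqns → linear via eq_j − eq_1; set c_j = A_j·A_j − L_j²
c_1 = 0.0000+0.0000−65.0000 = -65.0000
-6.0000·x − 16.0000·y = c_1−c_2 = -136.0000
0.0000·x − 16.0000·y = c_1−c_3 = -112.0000
-6.0000·x + 0.0000·y = c_1−c_4 = -24.0000
solve first two rows → x=4.0000, y=7.0000
check cable 4: ‖A_4−P‖² = 50.0000 ≈ L_4² = 50.0000 ✓

(4.0000, 7.0000)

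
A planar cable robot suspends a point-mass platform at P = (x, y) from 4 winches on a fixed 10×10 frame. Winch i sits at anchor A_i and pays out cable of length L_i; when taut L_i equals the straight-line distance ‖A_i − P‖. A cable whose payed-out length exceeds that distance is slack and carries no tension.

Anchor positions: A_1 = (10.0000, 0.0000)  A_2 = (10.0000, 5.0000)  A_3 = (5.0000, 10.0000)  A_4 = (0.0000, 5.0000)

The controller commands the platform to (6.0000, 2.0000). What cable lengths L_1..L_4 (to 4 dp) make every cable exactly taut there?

cable 1: Δx=4.0000, Δy=-2.0000; L_1 = √(Δx²+Δy²) = 4.4721
cable 2: Δx=4.0000, Δy=3.0000; L_2 = √(Δx²+Δy²) = 5.0000
cable 3: Δx=-1.0000, Δy=8.0000; L_3 = √(Δx²+Δy²) = 8.0623
cable 4: Δx=-6.0000, Δy=3.0000; L_4 = √(Δx²+Δy²) = 6.7082

(4.4721, 5.0000, 8.0623, 6.7082)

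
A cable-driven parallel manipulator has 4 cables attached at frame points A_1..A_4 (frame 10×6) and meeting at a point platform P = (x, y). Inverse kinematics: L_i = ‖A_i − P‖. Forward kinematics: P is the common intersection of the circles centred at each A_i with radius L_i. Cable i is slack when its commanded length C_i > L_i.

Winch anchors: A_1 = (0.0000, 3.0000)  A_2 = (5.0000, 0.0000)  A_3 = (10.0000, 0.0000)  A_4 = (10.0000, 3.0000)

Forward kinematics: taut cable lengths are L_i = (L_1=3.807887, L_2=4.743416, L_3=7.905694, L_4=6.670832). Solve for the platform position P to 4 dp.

(3.5000, 4.5000)

each cable: (A_i−P)·(A_i−P) = L_i²; let q_i = ‖A_i‖²−L_i²
q_1 = 0.0000+9.0000−14.5000 = -5.5000
row 1: -10.0000x + 6.0000y = -8.0000  (q_2=2.5000)
row 2: -20.0000x + 6.0000y = -43.0000  (q_3=37.5000)
row 3: -20.0000x + 0.0000y = -70.0000  (q_4=64.5000)
Cramer on rows 1–2 → x = 3.5000, y = 4.5000
check cable 4: ‖A_4−P‖² = 44.5000 ≈ L_4² = 44.5000 ✓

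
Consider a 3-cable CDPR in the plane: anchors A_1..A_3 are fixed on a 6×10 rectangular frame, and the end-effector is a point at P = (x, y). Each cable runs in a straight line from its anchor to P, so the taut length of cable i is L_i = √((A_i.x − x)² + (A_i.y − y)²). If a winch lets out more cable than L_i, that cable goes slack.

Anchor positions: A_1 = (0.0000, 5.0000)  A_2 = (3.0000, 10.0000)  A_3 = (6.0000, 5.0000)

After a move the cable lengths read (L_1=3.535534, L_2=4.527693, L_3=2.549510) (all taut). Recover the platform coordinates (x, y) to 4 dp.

circle eqns → linear via eq_j − eq_1; set k_j = A_j·A_j − L_j²
k_1 = 0.0000+25.0000−12.5000 = 12.5000
-6.0000·x − 10.0000·y = k_1−k_2 = -76.0000
-12.0000·x + 0.0000·y = k_1−k_3 = -42.0000
solve first two rows → x=3.5000, y=5.5000

(3.5000, 5.5000)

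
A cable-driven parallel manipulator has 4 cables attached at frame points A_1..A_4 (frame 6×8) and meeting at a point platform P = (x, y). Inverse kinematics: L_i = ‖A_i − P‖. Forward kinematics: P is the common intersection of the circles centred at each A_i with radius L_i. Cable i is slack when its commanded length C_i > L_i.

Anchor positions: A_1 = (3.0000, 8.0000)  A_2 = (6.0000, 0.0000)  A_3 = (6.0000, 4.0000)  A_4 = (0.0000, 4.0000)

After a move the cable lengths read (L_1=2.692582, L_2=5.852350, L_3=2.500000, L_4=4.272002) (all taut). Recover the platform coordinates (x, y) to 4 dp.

expand ‖A_i−P‖²=L_i² and subtract eq 1 (q_i ≔ ‖A_i‖²−L_i²)
q_1 = 9.0000+64.0000−7.2500 = 65.7500
eq1−eq2 → [-6.0000  16.0000]·P = 64.0000
eq1−eq3 → [-6.0000  8.0000]·P = 20.0000
eq1−eq4 → [6.0000  8.0000]·P = 68.0000
2×2 solve → P = (4.0000, 5.5000)
check cable 4: ‖A_4−P‖² = 18.2500 ≈ L_4² = 18.2500 ✓

(4.0000, 5.5000)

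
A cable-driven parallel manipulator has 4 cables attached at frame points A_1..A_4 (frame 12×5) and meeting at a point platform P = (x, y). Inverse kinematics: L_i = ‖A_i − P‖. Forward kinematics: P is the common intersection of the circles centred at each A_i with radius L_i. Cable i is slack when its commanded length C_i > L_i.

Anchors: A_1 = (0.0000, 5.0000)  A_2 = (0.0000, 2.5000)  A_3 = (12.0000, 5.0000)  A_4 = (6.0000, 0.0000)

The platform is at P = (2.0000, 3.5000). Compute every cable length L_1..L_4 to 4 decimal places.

L_1 = √((0.0000−2.0000)² + (5.0000−3.5000)²) = 2.5000
L_2 = √((0.0000−2.0000)² + (2.5000−3.5000)²) = 2.2361
L_3 = √((12.0000−2.0000)² + (5.0000−3.5000)²) = 10.1119
L_4 = √((6.0000−2.0000)² + (0.0000−3.5000)²) = 5.3151

(2.5000, 2.2361, 10.1119, 5.3151)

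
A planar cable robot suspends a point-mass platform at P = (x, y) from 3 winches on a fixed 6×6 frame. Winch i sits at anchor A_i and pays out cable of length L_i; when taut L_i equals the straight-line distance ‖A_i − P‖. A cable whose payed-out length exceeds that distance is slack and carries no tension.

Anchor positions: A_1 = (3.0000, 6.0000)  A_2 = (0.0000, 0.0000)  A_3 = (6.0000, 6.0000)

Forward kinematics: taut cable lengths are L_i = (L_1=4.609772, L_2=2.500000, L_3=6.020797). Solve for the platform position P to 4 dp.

(2.0000, 1.5000)

circle eqns → linear via eq_j − eq_1; set q_j = A_j·A_j − L_j²
q_1 = 9.0000+36.0000−21.2500 = 23.7500
6.0000·x + 12.0000·y = q_1−q_2 = 30.0000
-6.0000·x + 0.0000·y = q_1−q_3 = -12.0000
solve first two rows → x=2.0000, y=1.5000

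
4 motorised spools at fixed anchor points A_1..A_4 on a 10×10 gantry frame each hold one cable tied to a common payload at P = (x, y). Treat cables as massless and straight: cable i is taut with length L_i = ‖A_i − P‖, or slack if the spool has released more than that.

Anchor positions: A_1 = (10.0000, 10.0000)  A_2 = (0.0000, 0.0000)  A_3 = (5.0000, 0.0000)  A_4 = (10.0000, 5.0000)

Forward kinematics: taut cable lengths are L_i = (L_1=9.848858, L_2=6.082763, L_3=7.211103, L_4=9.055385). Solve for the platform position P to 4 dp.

expand ‖A_i−P‖²=L_i² and subtract eq 1 (c_i ≔ ‖A_i‖²−L_i²)
c_1 = 100.0000+100.0000−97.0000 = 103.0000
eq1−eq2 → [20.0000  20.0000]·P = 140.0000
eq1−eq3 → [10.0000  20.0000]·P = 130.0000
eq1−eq4 → [0.0000  10.0000]·P = 60.0000
2×2 solve → P = (1.0000, 6.0000)
check cable 4: ‖A_4−P‖² = 82.0000 ≈ L_4² = 82.0000 ✓

(1.0000, 6.0000)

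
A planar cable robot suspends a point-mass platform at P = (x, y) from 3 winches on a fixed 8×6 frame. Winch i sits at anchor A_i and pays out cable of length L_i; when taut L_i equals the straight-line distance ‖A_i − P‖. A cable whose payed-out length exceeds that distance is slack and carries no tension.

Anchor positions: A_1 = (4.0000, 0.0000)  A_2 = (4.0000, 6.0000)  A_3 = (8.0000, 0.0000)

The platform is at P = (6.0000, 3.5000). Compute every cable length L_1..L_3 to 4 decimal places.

(4.0311, 3.2016, 4.0311)

cable 1: Δx=-2.0000, Δy=-3.5000; L_1 = √(Δx²+Δy²) = 4.0311
cable 2: Δx=-2.0000, Δy=2.5000; L_2 = √(Δx²+Δy²) = 3.2016
cable 3: Δx=2.0000, Δy=-3.5000; L_3 = √(Δx²+Δy²) = 4.0311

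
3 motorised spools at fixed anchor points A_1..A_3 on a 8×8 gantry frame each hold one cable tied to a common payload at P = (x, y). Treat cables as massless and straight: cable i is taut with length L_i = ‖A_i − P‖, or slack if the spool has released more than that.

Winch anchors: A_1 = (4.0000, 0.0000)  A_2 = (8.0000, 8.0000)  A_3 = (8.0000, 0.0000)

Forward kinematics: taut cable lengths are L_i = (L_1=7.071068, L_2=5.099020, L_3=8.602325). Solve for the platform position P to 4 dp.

(3.0000, 7.0000)

expand ‖A_i−P‖²=L_i² and subtract eq 1 (q_i ≔ ‖A_i‖²−L_i²)
q_1 = 16.0000+0.0000−50.0000 = -34.0000
eq1−eq2 → [-8.0000  -16.0000]·P = -136.0000
eq1−eq3 → [-8.0000  0.0000]·P = -24.0000
2×2 solve → P = (3.0000, 7.0000)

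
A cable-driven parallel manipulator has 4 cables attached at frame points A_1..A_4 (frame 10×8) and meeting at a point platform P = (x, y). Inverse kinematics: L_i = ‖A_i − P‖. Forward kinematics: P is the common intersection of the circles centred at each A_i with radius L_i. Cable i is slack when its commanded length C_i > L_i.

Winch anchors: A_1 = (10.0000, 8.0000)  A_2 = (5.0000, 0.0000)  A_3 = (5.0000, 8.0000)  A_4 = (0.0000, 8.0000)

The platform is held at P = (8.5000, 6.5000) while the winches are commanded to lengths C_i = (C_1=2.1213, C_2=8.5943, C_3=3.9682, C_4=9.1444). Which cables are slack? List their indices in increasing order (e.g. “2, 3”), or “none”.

2, 3, 4

cable 1: √((1.5000)²+(1.5000)²)=2.1213, C_1=2.1213: taut
cable 2: √((-3.5000)²+(-6.5000)²)=7.3824, C_2=8.5943: slack
cable 3: √((-3.5000)²+(1.5000)²)=3.8079, C_3=3.9682: slack
cable 4: √((-8.5000)²+(1.5000)²)=8.6313, C_4=9.1444: slack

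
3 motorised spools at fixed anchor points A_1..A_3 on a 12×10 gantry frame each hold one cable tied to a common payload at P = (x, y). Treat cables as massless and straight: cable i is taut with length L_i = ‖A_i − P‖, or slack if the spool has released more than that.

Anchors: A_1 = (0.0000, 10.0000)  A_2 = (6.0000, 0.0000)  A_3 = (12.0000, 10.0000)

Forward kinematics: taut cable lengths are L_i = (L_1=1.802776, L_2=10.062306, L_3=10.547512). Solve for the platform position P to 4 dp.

expand ‖A_i−P‖²=L_i² and subtract eq 1 (q_i ≔ ‖A_i‖²−L_i²)
q_1 = 0.0000+100.0000−3.2500 = 96.7500
eq1−eq2 → [-12.0000  20.0000]·P = 162.0000
eq1−eq3 → [-24.0000  0.0000]·P = -36.0000
2×2 solve → P = (1.5000, 9.0000)

(1.5000, 9.0000)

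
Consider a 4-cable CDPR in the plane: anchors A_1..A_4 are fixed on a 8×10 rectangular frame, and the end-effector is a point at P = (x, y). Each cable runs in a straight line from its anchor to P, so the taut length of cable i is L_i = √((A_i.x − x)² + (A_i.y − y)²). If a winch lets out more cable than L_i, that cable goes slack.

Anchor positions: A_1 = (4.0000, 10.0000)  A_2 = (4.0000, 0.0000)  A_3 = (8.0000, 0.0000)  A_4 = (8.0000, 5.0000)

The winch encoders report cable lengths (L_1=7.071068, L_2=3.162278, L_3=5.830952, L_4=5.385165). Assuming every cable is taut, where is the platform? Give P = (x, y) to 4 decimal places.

expand ‖A_i−P‖²=L_i² and subtract eq 1 (q_i ≔ ‖A_i‖²−L_i²)
q_1 = 16.0000+100.0000−50.0000 = 66.0000
eq1−eq2 → [0.0000  20.0000]·P = 60.0000
eq1−eq3 → [-8.0000  20.0000]·P = 36.0000
eq1−eq4 → [-8.0000  10.0000]·P = 6.0000
2×2 solve → P = (3.0000, 3.0000)
check cable 4: ‖A_4−P‖² = 29.0000 ≈ L_4² = 29.0000 ✓

(3.0000, 3.0000)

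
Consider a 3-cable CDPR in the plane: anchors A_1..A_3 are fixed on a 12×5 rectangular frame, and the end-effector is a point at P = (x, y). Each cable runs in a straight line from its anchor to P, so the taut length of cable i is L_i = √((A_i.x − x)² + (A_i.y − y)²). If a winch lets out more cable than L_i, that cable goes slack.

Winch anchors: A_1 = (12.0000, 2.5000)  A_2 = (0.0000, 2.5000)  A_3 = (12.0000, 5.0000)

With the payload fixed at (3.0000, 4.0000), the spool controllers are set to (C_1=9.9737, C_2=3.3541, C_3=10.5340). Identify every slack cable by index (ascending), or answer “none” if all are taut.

i=1: geometric 9.1241 vs commanded 9.9737 ⇒ slack
i=2: geometric 3.3541 vs commanded 3.3541 ⇒ taut
i=3: geometric 9.0554 vs commanded 10.5340 ⇒ slack

1, 3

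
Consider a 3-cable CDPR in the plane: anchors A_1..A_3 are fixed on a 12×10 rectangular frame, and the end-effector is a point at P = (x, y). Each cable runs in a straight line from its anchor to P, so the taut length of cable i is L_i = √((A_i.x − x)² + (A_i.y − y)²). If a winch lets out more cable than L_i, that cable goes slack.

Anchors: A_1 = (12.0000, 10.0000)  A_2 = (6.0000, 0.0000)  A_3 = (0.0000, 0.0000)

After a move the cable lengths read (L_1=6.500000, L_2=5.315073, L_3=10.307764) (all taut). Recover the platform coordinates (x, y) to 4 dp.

(9.5000, 4.0000)

expand ‖A_i−P‖²=L_i² and subtract eq 1 (q_i ≔ ‖A_i‖²−L_i²)
q_1 = 144.0000+100.0000−42.2500 = 201.7500
eq1−eq2 → [12.0000  20.0000]·P = 194.0000
eq1−eq3 → [24.0000  20.0000]·P = 308.0000
2×2 solve → P = (9.5000, 4.0000)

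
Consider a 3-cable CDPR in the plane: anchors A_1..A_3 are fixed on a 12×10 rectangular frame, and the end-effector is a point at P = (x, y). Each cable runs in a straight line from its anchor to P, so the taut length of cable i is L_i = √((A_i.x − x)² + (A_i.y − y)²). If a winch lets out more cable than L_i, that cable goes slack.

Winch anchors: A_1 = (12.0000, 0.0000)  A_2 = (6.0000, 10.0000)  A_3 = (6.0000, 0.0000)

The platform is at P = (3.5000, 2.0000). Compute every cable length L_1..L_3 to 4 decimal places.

L_1: Δ = A_1−P = (8.5000, -2.0000) → ‖Δ‖ = √76.2500 = 8.7321
L_2: Δ = A_2−P = (2.5000, 8.0000) → ‖Δ‖ = √70.2500 = 8.3815
L_3: Δ = A_3−P = (2.5000, -2.0000) → ‖Δ‖ = √10.2500 = 3.2016

(8.7321, 8.3815, 3.2016)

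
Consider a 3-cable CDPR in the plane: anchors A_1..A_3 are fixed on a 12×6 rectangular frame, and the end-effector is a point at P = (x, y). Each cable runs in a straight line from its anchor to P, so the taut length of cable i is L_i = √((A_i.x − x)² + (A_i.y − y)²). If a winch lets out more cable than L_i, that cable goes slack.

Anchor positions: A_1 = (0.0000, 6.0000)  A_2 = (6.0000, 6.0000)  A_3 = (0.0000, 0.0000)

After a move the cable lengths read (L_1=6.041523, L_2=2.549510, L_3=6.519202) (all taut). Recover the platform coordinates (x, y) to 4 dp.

(5.5000, 3.5000)

each cable: (A_i−P)·(A_i−P) = L_i²; let c_i = ‖A_i‖²−L_i²
c_1 = 0.0000+36.0000−36.5000 = -0.5000
row 1: -12.0000x + 0.0000y = -66.0000  (c_2=65.5000)
row 2: 0.0000x + 12.0000y = 42.0000  (c_3=-42.5000)
Cramer on rows 1–2 → x = 5.5000, y = 3.5000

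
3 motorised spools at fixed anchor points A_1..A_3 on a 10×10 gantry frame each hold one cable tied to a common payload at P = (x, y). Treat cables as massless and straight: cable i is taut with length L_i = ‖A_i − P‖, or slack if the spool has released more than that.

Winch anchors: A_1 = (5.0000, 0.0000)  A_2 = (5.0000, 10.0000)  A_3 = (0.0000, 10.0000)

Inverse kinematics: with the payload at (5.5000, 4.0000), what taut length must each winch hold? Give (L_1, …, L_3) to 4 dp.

cable 1: Δx=-0.5000, Δy=-4.0000; L_1 = √(Δx²+Δy²) = 4.0311
cable 2: Δx=-0.5000, Δy=6.0000; L_2 = √(Δx²+Δy²) = 6.0208
cable 3: Δx=-5.5000, Δy=6.0000; L_3 = √(Δx²+Δy²) = 8.1394

(4.0311, 6.0208, 8.1394)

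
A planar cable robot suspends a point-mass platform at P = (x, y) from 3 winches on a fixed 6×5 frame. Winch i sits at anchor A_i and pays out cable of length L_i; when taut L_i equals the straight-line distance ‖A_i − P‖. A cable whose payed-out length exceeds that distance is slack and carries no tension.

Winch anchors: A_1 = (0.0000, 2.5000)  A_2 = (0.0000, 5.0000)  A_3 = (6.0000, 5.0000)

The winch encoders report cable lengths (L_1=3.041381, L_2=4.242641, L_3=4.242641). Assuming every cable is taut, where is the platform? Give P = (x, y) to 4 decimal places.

each cable: (A_i−P)·(A_i−P) = L_i²; let q_i = ‖A_i‖²−L_i²
q_1 = 0.0000+6.2500−9.2500 = -3.0000
row 1: 0.0000x − 5.0000y = -10.0000  (q_2=7.0000)
row 2: -12.0000x − 5.0000y = -46.0000  (q_3=43.0000)
Cramer on rows 1–2 → x = 3.0000, y = 2.0000

(3.0000, 2.0000)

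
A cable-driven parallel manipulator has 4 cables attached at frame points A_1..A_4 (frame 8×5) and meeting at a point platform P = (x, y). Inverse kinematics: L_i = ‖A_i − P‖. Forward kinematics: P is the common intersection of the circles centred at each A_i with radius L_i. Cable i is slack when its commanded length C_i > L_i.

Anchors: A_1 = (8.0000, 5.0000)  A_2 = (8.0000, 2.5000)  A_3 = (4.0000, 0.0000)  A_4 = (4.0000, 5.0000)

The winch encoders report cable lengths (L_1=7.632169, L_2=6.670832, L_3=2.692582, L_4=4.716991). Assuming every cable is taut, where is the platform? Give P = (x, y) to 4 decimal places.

expand ‖A_i−P‖²=L_i² and subtract eq 1 (c_i ≔ ‖A_i‖²−L_i²)
c_1 = 64.0000+25.0000−58.2500 = 30.7500
eq1−eq2 → [0.0000  5.0000]·P = 5.0000
eq1−eq3 → [8.0000  10.0000]·P = 22.0000
eq1−eq4 → [8.0000  0.0000]·P = 12.0000
2×2 solve → P = (1.5000, 1.0000)
check cable 4: ‖A_4−P‖² = 22.2500 ≈ L_4² = 22.2500 ✓

(1.5000, 1.0000)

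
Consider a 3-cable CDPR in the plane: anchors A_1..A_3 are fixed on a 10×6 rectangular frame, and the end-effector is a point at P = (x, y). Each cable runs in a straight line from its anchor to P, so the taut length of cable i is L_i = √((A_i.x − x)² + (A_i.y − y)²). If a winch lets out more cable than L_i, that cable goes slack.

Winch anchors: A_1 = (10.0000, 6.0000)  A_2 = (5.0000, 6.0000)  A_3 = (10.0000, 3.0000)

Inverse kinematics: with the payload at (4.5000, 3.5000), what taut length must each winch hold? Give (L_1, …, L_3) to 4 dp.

cable 1: Δx=5.5000, Δy=2.5000; L_1 = √(Δx²+Δy²) = 6.0415
cable 2: Δx=0.5000, Δy=2.5000; L_2 = √(Δx²+Δy²) = 2.5495
cable 3: Δx=5.5000, Δy=-0.5000; L_3 = √(Δx²+Δy²) = 5.5227

(6.0415, 2.5495, 5.5227)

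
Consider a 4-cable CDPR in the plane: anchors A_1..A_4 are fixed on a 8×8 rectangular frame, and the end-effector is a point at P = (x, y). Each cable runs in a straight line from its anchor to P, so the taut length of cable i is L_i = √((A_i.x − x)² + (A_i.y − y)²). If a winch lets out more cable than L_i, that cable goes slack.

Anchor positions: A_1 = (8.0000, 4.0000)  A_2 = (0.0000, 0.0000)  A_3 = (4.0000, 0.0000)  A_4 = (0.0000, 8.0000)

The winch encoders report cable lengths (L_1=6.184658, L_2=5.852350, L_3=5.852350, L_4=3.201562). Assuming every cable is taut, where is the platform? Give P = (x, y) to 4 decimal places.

(2.0000, 5.5000)

expand ‖A_i−P‖²=L_i² and subtract eq 1 (c_i ≔ ‖A_i‖²−L_i²)
c_1 = 64.0000+16.0000−38.2500 = 41.7500
eq1−eq2 → [16.0000  8.0000]·P = 76.0000
eq1−eq3 → [8.0000  8.0000]·P = 60.0000
eq1−eq4 → [16.0000  -8.0000]·P = -12.0000
2×2 solve → P = (2.0000, 5.5000)
check cable 4: ‖A_4−P‖² = 10.2500 ≈ L_4² = 10.2500 ✓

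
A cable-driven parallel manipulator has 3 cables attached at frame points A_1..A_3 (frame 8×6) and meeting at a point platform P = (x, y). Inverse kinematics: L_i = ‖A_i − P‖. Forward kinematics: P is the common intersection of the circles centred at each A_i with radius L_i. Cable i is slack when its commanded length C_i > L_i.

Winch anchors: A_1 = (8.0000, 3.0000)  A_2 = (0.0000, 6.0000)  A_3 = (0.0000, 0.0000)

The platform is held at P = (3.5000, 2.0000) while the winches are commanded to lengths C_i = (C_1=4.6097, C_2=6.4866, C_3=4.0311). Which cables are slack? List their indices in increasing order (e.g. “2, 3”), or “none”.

cable 1: √((4.5000)²+(1.0000)²)=4.6098, C_1=4.6097: taut
cable 2: √((-3.5000)²+(4.0000)²)=5.3151, C_2=6.4866: slack
cable 3: √((-3.5000)²+(-2.0000)²)=4.0311, C_3=4.0311: taut

2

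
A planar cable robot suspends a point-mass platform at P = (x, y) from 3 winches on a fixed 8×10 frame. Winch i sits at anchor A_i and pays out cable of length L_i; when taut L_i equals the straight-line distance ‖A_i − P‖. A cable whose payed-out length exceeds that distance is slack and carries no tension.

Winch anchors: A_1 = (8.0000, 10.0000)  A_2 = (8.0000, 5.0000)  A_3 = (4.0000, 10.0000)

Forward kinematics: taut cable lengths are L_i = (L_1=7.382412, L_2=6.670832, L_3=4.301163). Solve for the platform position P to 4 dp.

(1.5000, 6.5000)

circle eqns → linear via eq_j − eq_1; set q_j = A_j·A_j − L_j²
q_1 = 64.0000+100.0000−54.5000 = 109.5000
0.0000·x + 10.0000·y = q_1−q_2 = 65.0000
8.0000·x + 0.0000·y = q_1−q_3 = 12.0000
solve first two rows → x=1.5000, y=6.5000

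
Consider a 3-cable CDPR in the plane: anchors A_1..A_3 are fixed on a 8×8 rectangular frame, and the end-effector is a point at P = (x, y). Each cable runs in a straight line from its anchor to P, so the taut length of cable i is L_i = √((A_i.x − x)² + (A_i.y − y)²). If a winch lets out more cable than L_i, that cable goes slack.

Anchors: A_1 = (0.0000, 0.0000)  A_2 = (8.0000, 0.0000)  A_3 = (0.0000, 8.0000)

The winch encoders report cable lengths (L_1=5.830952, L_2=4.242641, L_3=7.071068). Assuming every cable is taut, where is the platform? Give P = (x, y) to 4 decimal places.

(5.0000, 3.0000)

circle eqns → linear via eq_j − eq_1; set k_j = A_j·A_j − L_j²
k_1 = 0.0000+0.0000−34.0000 = -34.0000
-16.0000·x + 0.0000·y = k_1−k_2 = -80.0000
0.0000·x − 16.0000·y = k_1−k_3 = -48.0000
solve first two rows → x=5.0000, y=3.0000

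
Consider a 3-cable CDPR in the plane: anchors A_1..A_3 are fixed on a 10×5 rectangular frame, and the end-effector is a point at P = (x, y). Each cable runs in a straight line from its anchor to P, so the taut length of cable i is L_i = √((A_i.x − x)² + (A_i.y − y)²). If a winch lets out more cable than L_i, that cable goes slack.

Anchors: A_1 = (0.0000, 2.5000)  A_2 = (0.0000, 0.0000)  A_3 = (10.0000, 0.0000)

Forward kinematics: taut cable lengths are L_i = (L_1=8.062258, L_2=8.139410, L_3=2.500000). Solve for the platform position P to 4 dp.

expand ‖A_i−P‖²=L_i² and subtract eq 1 (c_i ≔ ‖A_i‖²−L_i²)
c_1 = 0.0000+6.2500−65.0000 = -58.7500
eq1−eq2 → [0.0000  5.0000]·P = 7.5000
eq1−eq3 → [-20.0000  5.0000]·P = -152.5000
2×2 solve → P = (8.0000, 1.5000)

(8.0000, 1.5000)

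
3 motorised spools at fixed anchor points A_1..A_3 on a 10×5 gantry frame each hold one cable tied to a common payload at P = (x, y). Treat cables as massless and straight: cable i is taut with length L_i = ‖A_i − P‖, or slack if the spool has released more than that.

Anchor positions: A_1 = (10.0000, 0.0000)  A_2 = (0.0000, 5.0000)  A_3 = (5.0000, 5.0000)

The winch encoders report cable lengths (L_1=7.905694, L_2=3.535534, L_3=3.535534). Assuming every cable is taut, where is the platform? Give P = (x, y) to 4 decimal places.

expand ‖A_i−P‖²=L_i² and subtract eq 1 (q_i ≔ ‖A_i‖²−L_i²)
q_1 = 100.0000+0.0000−62.5000 = 37.5000
eq1−eq2 → [20.0000  -10.0000]·P = 25.0000
eq1−eq3 → [10.0000  -10.0000]·P = 0.0000
2×2 solve → P = (2.5000, 2.5000)

(2.5000, 2.5000)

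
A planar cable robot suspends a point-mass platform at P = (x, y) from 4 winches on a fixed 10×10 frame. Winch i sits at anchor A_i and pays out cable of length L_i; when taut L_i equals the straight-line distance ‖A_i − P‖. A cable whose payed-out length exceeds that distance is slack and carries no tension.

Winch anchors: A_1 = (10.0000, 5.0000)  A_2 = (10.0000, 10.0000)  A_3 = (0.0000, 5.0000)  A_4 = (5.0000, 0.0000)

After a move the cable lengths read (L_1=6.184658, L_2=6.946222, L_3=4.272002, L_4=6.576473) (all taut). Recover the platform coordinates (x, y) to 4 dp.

expand ‖A_i−P‖²=L_i² and subtract eq 1 (k_i ≔ ‖A_i‖²−L_i²)
k_1 = 100.0000+25.0000−38.2500 = 86.7500
eq1−eq2 → [0.0000  -10.0000]·P = -65.0000
eq1−eq3 → [20.0000  0.0000]·P = 80.0000
eq1−eq4 → [10.0000  10.0000]·P = 105.0000
2×2 solve → P = (4.0000, 6.5000)
check cable 4: ‖A_4−P‖² = 43.2500 ≈ L_4² = 43.2500 ✓

(4.0000, 6.5000)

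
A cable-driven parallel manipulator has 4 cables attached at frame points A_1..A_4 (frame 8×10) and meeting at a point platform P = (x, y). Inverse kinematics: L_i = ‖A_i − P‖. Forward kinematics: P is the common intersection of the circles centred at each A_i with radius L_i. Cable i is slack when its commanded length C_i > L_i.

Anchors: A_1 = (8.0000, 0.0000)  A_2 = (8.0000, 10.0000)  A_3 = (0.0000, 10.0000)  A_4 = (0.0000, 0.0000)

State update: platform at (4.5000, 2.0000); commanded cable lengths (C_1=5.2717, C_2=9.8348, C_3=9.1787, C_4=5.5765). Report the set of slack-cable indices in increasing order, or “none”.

1, 2, 4

cable 1: √((3.5000)²+(-2.0000)²)=4.0311, C_1=5.2717: slack
cable 2: √((3.5000)²+(8.0000)²)=8.7321, C_2=9.8348: slack
cable 3: √((-4.5000)²+(8.0000)²)=9.1788, C_3=9.1787: taut
cable 4: √((-4.5000)²+(-2.0000)²)=4.9244, C_4=5.5765: slack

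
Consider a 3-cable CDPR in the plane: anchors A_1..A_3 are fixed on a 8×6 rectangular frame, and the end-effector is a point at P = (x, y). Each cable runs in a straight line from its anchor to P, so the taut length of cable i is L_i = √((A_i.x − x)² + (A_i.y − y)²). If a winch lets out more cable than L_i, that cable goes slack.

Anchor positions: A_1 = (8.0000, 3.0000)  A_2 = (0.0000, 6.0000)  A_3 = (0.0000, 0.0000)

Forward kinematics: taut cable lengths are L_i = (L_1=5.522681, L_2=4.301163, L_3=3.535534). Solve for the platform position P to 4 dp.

each cable: (A_i−P)·(A_i−P) = L_i²; let k_i = ‖A_i‖²−L_i²
k_1 = 64.0000+9.0000−30.5000 = 42.5000
row 1: 16.0000x − 6.0000y = 25.0000  (k_2=17.5000)
row 2: 16.0000x + 6.0000y = 55.0000  (k_3=-12.5000)
Cramer on rows 1–2 → x = 2.5000, y = 2.5000

(2.5000, 2.5000)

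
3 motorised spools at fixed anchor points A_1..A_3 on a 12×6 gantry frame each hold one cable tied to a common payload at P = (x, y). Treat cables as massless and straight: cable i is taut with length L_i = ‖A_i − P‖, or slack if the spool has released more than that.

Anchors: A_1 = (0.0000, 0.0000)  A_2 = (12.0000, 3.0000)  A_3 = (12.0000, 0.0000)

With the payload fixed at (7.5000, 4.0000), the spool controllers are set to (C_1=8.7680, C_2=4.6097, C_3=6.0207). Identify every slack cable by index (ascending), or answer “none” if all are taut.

1

i=1: geometric 8.5000 vs commanded 8.7680 ⇒ slack
i=2: geometric 4.6098 vs commanded 4.6097 ⇒ taut
i=3: geometric 6.0208 vs commanded 6.0207 ⇒ taut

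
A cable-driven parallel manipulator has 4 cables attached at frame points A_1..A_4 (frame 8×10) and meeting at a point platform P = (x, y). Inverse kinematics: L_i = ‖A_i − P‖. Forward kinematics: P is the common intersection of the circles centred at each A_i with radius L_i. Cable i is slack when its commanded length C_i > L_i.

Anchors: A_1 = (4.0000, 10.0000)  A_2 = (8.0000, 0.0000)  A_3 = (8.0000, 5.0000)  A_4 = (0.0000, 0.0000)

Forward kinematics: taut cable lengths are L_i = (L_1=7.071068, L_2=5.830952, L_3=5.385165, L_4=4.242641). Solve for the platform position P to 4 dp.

each cable: (A_i−P)·(A_i−P) = L_i²; let c_i = ‖A_i‖²−L_i²
c_1 = 16.0000+100.0000−50.0000 = 66.0000
row 1: -8.0000x + 20.0000y = 36.0000  (c_2=30.0000)
row 2: -8.0000x + 10.0000y = 6.0000  (c_3=60.0000)
row 3: 8.0000x + 20.0000y = 84.0000  (c_4=-18.0000)
Cramer on rows 1–2 → x = 3.0000, y = 3.0000
check cable 4: ‖A_4−P‖² = 18.0000 ≈ L_4² = 18.0000 ✓

(3.0000, 3.0000)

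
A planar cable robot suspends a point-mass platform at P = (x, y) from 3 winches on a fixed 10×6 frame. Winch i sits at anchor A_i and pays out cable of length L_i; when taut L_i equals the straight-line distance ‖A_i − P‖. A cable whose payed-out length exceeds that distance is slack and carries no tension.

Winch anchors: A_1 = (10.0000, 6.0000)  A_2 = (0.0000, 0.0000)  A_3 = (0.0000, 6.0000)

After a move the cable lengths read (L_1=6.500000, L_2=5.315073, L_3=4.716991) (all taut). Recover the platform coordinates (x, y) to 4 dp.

circle eqns → linear via eq_j − eq_1; set c_j = A_j·A_j − L_j²
c_1 = 100.0000+36.0000−42.2500 = 93.7500
20.0000·x + 12.0000·y = c_1−c_2 = 122.0000
20.0000·x + 0.0000·y = c_1−c_3 = 80.0000
solve first two rows → x=4.0000, y=3.5000

(4.0000, 3.5000)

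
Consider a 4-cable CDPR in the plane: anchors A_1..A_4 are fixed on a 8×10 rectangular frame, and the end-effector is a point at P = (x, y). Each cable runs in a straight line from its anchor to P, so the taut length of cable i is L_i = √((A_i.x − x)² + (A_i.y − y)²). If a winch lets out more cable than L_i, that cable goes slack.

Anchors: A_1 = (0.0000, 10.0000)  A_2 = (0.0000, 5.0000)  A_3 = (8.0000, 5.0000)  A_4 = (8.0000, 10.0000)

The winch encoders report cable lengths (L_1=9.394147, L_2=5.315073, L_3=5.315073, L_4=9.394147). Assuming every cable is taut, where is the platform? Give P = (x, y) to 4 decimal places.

(4.0000, 1.5000)

expand ‖A_i−P‖²=L_i² and subtract eq 1 (k_i ≔ ‖A_i‖²−L_i²)
k_1 = 0.0000+100.0000−88.2500 = 11.7500
eq1−eq2 → [0.0000  10.0000]·P = 15.0000
eq1−eq3 → [-16.0000  10.0000]·P = -49.0000
eq1−eq4 → [-16.0000  0.0000]·P = -64.0000
2×2 solve → P = (4.0000, 1.5000)
check cable 4: ‖A_4−P‖² = 88.2500 ≈ L_4² = 88.2500 ✓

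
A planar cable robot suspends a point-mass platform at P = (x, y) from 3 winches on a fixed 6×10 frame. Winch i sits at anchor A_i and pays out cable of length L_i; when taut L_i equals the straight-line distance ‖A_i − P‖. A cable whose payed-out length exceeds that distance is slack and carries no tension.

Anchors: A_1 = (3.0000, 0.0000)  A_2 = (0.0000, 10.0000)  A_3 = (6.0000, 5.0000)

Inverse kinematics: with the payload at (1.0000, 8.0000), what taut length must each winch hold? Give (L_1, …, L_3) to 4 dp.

cable 1: Δx=2.0000, Δy=-8.0000; L_1 = √(Δx²+Δy²) = 8.2462
cable 2: Δx=-1.0000, Δy=2.0000; L_2 = √(Δx²+Δy²) = 2.2361
cable 3: Δx=5.0000, Δy=-3.0000; L_3 = √(Δx²+Δy²) = 5.8310

(8.2462, 2.2361, 5.8310)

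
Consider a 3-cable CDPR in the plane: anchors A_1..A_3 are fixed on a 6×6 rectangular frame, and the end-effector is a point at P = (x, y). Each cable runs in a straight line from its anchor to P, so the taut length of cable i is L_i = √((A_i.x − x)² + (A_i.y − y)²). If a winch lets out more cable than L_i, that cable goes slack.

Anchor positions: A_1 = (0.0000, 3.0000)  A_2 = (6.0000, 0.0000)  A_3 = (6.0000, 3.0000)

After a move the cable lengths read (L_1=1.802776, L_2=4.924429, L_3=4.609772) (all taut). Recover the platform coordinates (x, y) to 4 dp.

(1.5000, 2.0000)

circle eqns → linear via eq_j − eq_1; set k_j = A_j·A_j − L_j²
k_1 = 0.0000+9.0000−3.2500 = 5.7500
-12.0000·x + 6.0000·y = k_1−k_2 = -6.0000
-12.0000·x + 0.0000·y = k_1−k_3 = -18.0000
solve first two rows → x=1.5000, y=2.0000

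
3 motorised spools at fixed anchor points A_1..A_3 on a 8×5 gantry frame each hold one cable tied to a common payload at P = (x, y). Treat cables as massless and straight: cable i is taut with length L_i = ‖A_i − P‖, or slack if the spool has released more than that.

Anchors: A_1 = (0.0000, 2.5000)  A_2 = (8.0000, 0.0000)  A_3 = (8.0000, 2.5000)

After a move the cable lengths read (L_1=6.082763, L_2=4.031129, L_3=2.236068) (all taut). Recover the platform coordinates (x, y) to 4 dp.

(6.0000, 3.5000)

expand ‖A_i−P‖²=L_i² and subtract eq 1 (k_i ≔ ‖A_i‖²−L_i²)
k_1 = 0.0000+6.2500−37.0000 = -30.7500
eq1−eq2 → [-16.0000  5.0000]·P = -78.5000
eq1−eq3 → [-16.0000  0.0000]·P = -96.0000
2×2 solve → P = (6.0000, 3.5000)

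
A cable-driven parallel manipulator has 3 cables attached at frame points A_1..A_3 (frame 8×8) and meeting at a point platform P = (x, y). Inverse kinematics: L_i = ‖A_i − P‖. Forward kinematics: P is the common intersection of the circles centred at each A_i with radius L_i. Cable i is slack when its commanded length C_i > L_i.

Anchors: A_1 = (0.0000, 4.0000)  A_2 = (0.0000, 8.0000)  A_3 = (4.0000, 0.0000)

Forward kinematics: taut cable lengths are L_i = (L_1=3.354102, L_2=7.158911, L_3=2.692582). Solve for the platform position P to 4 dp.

(1.5000, 1.0000)

each cable: (A_i−P)·(A_i−P) = L_i²; let q_i = ‖A_i‖²−L_i²
q_1 = 0.0000+16.0000−11.2500 = 4.7500
row 1: 0.0000x − 8.0000y = -8.0000  (q_2=12.7500)
row 2: -8.0000x + 8.0000y = -4.0000  (q_3=8.7500)
Cramer on rows 1–2 → x = 1.5000, y = 1.0000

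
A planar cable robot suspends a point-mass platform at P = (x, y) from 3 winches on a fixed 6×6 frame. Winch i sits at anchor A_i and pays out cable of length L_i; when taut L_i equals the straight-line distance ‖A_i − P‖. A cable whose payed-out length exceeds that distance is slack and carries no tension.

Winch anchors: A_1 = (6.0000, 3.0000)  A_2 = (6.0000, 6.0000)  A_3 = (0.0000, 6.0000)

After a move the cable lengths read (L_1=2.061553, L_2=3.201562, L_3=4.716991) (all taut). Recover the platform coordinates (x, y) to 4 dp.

expand ‖A_i−P‖²=L_i² and subtract eq 1 (c_i ≔ ‖A_i‖²−L_i²)
c_1 = 36.0000+9.0000−4.2500 = 40.7500
eq1−eq2 → [0.0000  -6.0000]·P = -21.0000
eq1−eq3 → [12.0000  -6.0000]·P = 27.0000
2×2 solve → P = (4.0000, 3.5000)

(4.0000, 3.5000)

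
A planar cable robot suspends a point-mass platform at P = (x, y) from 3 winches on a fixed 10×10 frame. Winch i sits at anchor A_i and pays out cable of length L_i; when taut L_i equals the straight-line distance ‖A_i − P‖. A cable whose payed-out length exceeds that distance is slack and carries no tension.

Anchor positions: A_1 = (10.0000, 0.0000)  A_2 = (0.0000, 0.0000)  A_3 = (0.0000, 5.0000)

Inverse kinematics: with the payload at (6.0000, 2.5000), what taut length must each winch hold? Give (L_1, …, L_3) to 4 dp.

(4.7170, 6.5000, 6.5000)

L_1 = √((10.0000−6.0000)² + (0.0000−2.5000)²) = 4.7170
L_2 = √((0.0000−6.0000)² + (0.0000−2.5000)²) = 6.5000
L_3 = √((0.0000−6.0000)² + (5.0000−2.5000)²) = 6.5000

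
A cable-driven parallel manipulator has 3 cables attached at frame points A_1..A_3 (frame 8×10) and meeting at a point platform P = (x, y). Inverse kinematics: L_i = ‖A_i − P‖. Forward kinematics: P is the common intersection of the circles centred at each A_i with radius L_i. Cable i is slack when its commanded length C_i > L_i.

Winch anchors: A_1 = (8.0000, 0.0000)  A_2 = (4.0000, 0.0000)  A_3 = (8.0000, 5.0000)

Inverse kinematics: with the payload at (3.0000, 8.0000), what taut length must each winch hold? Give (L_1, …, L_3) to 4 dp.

cable 1: Δx=5.0000, Δy=-8.0000; L_1 = √(Δx²+Δy²) = 9.4340
cable 2: Δx=1.0000, Δy=-8.0000; L_2 = √(Δx²+Δy²) = 8.0623
cable 3: Δx=5.0000, Δy=-3.0000; L_3 = √(Δx²+Δy²) = 5.8310

(9.4340, 8.0623, 5.8310)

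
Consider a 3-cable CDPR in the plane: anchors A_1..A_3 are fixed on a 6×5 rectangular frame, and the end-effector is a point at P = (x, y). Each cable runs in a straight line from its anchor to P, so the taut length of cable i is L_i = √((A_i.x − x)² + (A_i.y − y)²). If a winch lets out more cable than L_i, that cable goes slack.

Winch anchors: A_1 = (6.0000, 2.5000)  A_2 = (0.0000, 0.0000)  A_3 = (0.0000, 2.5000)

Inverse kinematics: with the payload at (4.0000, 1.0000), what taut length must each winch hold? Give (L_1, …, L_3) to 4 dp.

cable 1: Δx=2.0000, Δy=1.5000; L_1 = √(Δx²+Δy²) = 2.5000
cable 2: Δx=-4.0000, Δy=-1.0000; L_2 = √(Δx²+Δy²) = 4.1231
cable 3: Δx=-4.0000, Δy=1.5000; L_3 = √(Δx²+Δy²) = 4.2720

(2.5000, 4.1231, 4.2720)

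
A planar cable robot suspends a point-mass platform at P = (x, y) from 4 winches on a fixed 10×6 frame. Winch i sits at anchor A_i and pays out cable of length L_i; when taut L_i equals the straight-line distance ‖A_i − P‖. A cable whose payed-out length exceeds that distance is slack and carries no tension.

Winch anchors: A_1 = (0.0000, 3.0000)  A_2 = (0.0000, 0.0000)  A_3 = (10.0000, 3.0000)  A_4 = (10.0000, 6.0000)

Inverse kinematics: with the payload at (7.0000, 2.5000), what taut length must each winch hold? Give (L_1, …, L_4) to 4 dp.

L_1 = √((0.0000−7.0000)² + (3.0000−2.5000)²) = 7.0178
L_2 = √((0.0000−7.0000)² + (0.0000−2.5000)²) = 7.4330
L_3 = √((10.0000−7.0000)² + (3.0000−2.5000)²) = 3.0414
L_4 = √((10.0000−7.0000)² + (6.0000−2.5000)²) = 4.6098

(7.0178, 7.4330, 3.0414, 4.6098)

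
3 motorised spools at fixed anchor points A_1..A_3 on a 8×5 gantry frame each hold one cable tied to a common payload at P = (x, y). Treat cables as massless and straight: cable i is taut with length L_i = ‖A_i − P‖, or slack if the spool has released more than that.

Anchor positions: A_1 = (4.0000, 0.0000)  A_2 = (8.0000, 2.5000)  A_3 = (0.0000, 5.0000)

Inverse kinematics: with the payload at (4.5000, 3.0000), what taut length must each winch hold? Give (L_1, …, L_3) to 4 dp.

(3.0414, 3.5355, 4.9244)

L_1: Δ = A_1−P = (-0.5000, -3.0000) → ‖Δ‖ = √9.2500 = 3.0414
L_2: Δ = A_2−P = (3.5000, -0.5000) → ‖Δ‖ = √12.5000 = 3.5355
L_3: Δ = A_3−P = (-4.5000, 2.0000) → ‖Δ‖ = √24.2500 = 4.9244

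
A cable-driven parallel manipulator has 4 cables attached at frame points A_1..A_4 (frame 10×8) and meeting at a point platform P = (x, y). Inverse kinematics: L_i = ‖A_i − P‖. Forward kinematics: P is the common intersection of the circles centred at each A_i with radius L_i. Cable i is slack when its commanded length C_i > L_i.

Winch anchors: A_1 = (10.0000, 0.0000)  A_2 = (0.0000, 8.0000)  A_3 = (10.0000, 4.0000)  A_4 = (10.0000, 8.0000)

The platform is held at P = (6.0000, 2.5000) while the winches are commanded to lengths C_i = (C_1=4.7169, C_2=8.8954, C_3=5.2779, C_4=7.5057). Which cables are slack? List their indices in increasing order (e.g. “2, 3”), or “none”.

2, 3, 4

i=1: geometric 4.7170 vs commanded 4.7169 ⇒ taut
i=2: geometric 8.1394 vs commanded 8.8954 ⇒ slack
i=3: geometric 4.2720 vs commanded 5.2779 ⇒ slack
i=4: geometric 6.8007 vs commanded 7.5057 ⇒ slack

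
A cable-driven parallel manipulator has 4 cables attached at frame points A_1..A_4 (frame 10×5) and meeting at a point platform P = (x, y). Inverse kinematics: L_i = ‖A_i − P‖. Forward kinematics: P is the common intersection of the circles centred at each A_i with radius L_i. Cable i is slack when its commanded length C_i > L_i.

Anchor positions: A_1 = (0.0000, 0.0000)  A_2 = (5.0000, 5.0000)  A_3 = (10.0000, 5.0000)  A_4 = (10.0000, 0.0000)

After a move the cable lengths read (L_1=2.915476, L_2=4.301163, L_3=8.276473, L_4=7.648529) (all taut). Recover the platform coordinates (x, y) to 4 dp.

expand ‖A_i−P‖²=L_i² and subtract eq 1 (c_i ≔ ‖A_i‖²−L_i²)
c_1 = 0.0000+0.0000−8.5000 = -8.5000
eq1−eq2 → [-10.0000  -10.0000]·P = -40.0000
eq1−eq3 → [-20.0000  -10.0000]·P = -65.0000
eq1−eq4 → [-20.0000  0.0000]·P = -50.0000
2×2 solve → P = (2.5000, 1.5000)
check cable 4: ‖A_4−P‖² = 58.5000 ≈ L_4² = 58.5000 ✓

(2.5000, 1.5000)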